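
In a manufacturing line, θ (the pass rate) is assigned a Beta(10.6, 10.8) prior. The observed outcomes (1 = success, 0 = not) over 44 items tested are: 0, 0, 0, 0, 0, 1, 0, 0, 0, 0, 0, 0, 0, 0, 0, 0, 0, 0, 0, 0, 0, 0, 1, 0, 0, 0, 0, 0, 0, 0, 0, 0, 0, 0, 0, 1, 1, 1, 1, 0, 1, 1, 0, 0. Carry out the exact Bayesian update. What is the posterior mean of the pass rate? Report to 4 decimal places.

The Beta prior is conjugate to a Binomial/Bernoulli likelihood; the update adds successes to α and failures to β.
Posterior: Beta(α+k, β+n−k) = Beta(10.6+8, 10.8+36) = Beta(18.6, 46.8).
Posterior mean = α/(α+β) = 18.6/65.4 = 0.2844.

0.2844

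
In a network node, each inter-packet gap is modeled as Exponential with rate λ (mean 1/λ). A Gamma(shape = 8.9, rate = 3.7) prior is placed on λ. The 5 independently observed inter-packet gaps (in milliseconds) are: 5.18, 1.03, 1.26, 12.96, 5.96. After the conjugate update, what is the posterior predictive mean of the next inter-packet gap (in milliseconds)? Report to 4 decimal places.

2.3326

With a Gamma(shape α, rate β) prior on the exponential rate λ, the posterior after n observations with total T = Σxᵢ is Gamma(α+n, β+T).
Sum of observations T = 26.39 milliseconds; n = 5.
Posterior: Gamma(8.9+5, 3.7+26.39) = Gamma(13.9, 30.09).
The predictive distribution for the next observation is Lomax; its mean is β/(α−1) = 30.09/12.9 = 2.3326.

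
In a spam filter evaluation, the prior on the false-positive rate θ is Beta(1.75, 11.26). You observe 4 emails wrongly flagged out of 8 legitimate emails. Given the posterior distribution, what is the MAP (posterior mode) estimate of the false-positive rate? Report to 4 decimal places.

The Beta prior is conjugate to a Binomial/Bernoulli likelihood; the update adds successes to α and failures to β.
Posterior: Beta(α+k, β+n−k) = Beta(1.75+4, 11.26+4) = Beta(5.75, 15.26).
Mode of Beta(a,b) for a,b>1 is (a−1)/(a+b−2) = 4.75/19.01 = 0.2499.

0.2499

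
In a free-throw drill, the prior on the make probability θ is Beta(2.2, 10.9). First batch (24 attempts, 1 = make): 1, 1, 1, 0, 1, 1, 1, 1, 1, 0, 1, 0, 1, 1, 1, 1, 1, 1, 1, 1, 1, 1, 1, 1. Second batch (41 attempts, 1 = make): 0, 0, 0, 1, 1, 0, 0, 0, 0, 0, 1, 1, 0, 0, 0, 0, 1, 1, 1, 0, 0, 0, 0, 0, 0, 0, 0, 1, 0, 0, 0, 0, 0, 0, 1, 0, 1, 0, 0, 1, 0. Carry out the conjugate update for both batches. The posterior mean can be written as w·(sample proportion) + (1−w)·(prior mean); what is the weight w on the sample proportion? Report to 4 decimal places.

The Beta prior is conjugate to a Binomial/Bernoulli likelihood; the update adds successes to α and failures to β.
Total number of attempts: n = 24 + 41 = 65.
Posterior mean = (α₀+k)/(α₀+β₀+n) = [n/(α₀+β₀+n)]·(k/n) + [(α₀+β₀)/(α₀+β₀+n)]·α₀/(α₀+β₀), so only n and the prior enter the weight.
The weight on the data is w = n/(α₀+β₀+n) = 65/(2.2+10.9+65) = 65/78.1 = 0.8323.

0.8323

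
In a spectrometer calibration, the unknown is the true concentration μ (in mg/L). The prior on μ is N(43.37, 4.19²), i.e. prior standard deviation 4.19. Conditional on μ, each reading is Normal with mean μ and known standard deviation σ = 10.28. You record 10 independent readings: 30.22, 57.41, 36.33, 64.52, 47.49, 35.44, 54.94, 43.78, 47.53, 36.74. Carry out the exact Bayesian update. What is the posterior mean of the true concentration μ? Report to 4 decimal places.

44.6622

For Normal data with known variance σ², a Normal(μ₀, σ₀²) prior on μ is conjugate. Posterior precision = 1/σ₀² + n/σ²; posterior mean is the precision-weighted average of μ₀ and x̄.
Σxᵢ = 30.22 + 57.41 + 36.33 + 64.52 + 47.49 + 35.44 + 54.94 + 43.78 + 47.53 + 36.74 = 454.4, so n·x̄ = 454.4.
σ₀² = 4.19² = 17.5561, σ² = 10.28² = 105.6784; σ² + n·σ₀² = 105.6784 + 10·17.5561 = 281.2394.
Posterior mean = (μ₀/σ₀² + n·x̄/σ²)/(1/σ₀² + n/σ²) = (σ²·μ₀ + σ₀²·n·x̄)/(σ² + n·σ₀²) = (105.6784·43.37 + 17.5561·454.4)/281.2394 = 12560.764048/281.2394 = 44.6622.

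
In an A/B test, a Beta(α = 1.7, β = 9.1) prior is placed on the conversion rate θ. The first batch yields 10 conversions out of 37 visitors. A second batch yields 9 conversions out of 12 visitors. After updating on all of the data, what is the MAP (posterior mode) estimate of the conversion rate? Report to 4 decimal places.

0.3408

The Beta prior is conjugate to a Binomial/Bernoulli likelihood; the update adds successes to α and failures to β.
After batch 1: Beta(1.7+10, 9.1+27) = Beta(11.7, 36.1).
After batch 2: Beta(11.7+9, 36.1+3) = Beta(20.7, 39.1).
Mode of Beta(a,b) for a,b>1 is (a−1)/(a+b−2) = 19.7/57.8 = 0.3408.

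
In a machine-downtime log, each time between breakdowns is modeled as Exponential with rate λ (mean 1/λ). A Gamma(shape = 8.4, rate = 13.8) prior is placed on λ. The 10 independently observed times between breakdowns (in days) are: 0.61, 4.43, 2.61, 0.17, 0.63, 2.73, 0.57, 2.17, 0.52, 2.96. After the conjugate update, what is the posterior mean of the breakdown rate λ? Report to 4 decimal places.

With a Gamma(shape α, rate β) prior on the exponential rate λ, the posterior after n observations with total T = Σxᵢ is Gamma(α+n, β+T).
Sum of observations T = 17.40 days; n = 10.
Posterior: Gamma(8.4+10, 13.8+17.40) = Gamma(18.4, 31.20).
Posterior mean of λ = α/β = 18.4/31.20 = 0.5897.

0.5897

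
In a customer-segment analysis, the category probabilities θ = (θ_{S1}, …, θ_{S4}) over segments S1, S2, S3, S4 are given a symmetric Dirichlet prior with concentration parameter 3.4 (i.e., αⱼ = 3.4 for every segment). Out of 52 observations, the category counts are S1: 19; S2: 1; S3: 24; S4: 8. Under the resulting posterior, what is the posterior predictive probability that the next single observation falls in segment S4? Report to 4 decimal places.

0.1738

The Dirichlet prior is conjugate to the Multinomial likelihood: each posterior αⱼ = prior αⱼ + observed count nⱼ.
Posterior concentration: (22.4, 4.4, 27.4, 11.4), total = 65.6.
P(next = S4 | data) = α_{S4}/Σα = 0.1738.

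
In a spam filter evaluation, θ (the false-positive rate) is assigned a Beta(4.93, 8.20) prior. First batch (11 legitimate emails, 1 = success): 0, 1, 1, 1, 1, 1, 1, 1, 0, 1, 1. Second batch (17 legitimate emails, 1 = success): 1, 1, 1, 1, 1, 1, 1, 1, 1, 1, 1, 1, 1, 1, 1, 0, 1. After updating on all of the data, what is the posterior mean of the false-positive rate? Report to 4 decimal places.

The Beta prior is conjugate to a Binomial/Bernoulli likelihood; the update adds successes to α and failures to β.
After batch 1: Beta(4.93+9, 8.20+2) = Beta(13.93, 10.20).
After batch 2: Beta(13.93+16, 10.20+1) = Beta(29.93, 11.20).
Posterior mean = α/(α+β) = 29.93/41.13 = 0.7277.

0.7277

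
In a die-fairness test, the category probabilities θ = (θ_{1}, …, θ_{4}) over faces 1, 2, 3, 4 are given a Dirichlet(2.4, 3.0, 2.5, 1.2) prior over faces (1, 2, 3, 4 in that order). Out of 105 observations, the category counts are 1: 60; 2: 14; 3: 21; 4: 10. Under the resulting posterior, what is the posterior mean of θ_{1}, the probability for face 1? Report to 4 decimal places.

The Dirichlet prior is conjugate to the Multinomial likelihood: each posterior αⱼ = prior αⱼ + observed count nⱼ.
Posterior concentration: (62.4, 17.0, 23.5, 11.2), total = 114.1.
E[θ_{1}|data] = α_{1}/Σα = 62.4/114.1 = 0.5469.

0.5469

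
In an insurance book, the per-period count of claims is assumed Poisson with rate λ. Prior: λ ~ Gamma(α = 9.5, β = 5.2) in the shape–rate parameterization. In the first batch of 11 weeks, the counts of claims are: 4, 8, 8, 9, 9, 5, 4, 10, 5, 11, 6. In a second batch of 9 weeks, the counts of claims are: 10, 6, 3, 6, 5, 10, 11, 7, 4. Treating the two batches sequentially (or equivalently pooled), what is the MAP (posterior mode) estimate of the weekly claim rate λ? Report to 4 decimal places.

With a Gamma(shape α, rate β) prior, the Poisson likelihood is conjugate: the posterior is Gamma(α + ΣXᵢ, β + n).
Batch 1: sum of counts S = 79 over n = 11 weeks.
After batch 1: Gamma(α+S, β+n) = Gamma(9.5+79, 5.2+11) = Gamma(88.5, 16.2).
Batch 2: sum of counts S = 62 over n = 9 weeks.
After batch 2: Gamma(α+S, β+n) = Gamma(88.5+62, 16.2+9) = Gamma(150.5, 25.2).
Mode of Gamma(α,β) for α≥1 is (α−1)/β = 149.5/25.2 = 5.9325.

5.9325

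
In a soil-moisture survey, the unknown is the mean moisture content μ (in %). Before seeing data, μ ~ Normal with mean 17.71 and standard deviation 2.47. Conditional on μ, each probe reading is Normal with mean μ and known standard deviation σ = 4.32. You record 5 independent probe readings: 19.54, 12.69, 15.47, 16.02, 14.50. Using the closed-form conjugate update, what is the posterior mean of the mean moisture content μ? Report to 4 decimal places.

For Normal data with known variance σ², a Normal(μ₀, σ₀²) prior on μ is conjugate. Posterior precision = 1/σ₀² + n/σ²; posterior mean is the precision-weighted average of μ₀ and x̄.
Σxᵢ = 19.54 + 12.69 + 15.47 + 16.02 + 14.50 = 78.22, so n·x̄ = 78.22.
σ₀² = 2.47² = 6.1009, σ² = 4.32² = 18.6624; σ² + n·σ₀² = 18.6624 + 5·6.1009 = 49.1669.
Posterior mean = (μ₀/σ₀² + n·x̄/σ²)/(1/σ₀² + n/σ²) = (σ²·μ₀ + σ₀²·n·x̄)/(σ² + n·σ₀²) = (18.6624·17.71 + 6.1009·78.22)/49.1669 = 807.723502/49.1669 = 16.4282.

16.4282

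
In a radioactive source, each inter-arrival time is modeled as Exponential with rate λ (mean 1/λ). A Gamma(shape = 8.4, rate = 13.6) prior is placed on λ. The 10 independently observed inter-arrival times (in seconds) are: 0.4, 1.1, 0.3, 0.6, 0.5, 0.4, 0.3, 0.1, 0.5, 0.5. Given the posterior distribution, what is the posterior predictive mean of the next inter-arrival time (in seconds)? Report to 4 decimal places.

1.0517

With a Gamma(shape α, rate β) prior on the exponential rate λ, the posterior after n observations with total T = Σxᵢ is Gamma(α+n, β+T).
Sum of observations T = 4.7 seconds; n = 10.
Posterior: Gamma(8.4+10, 13.6+4.7) = Gamma(18.4, 18.3).
The predictive distribution for the next observation is Lomax; its mean is β/(α−1) = 18.3/17.4 = 1.0517.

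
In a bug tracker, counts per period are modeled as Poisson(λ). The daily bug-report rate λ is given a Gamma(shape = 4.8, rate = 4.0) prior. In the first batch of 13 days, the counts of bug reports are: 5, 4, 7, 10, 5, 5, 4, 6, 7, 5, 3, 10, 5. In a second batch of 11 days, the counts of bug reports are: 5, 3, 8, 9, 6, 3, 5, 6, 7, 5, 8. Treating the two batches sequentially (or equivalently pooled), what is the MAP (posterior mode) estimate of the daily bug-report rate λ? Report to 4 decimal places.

5.1714

With a Gamma(shape α, rate β) prior, the Poisson likelihood is conjugate: the posterior is Gamma(α + ΣXᵢ, β + n).
Batch 1: sum of counts S = 76 over n = 13 days.
After batch 1: Gamma(α+S, β+n) = Gamma(4.8+76, 4.0+13) = Gamma(80.8, 17.0).
Batch 2: sum of counts S = 65 over n = 11 days.
After batch 2: Gamma(α+S, β+n) = Gamma(80.8+65, 17.0+11) = Gamma(145.8, 28.0).
Mode of Gamma(α,β) for α≥1 is (α−1)/β = 144.8/28.0 = 5.1714.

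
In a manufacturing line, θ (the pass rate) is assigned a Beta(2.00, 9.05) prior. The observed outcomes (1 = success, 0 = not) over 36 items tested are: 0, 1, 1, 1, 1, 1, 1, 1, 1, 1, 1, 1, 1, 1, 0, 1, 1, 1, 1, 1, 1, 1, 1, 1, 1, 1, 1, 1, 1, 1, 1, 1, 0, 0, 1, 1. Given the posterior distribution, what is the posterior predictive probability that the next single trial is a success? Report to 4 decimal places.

The Beta prior is conjugate to a Binomial/Bernoulli likelihood; the update adds successes to α and failures to β.
Posterior: Beta(α+k, β+n−k) = Beta(2.00+32, 9.05+4) = Beta(34.00, 13.05).
For a single future Bernoulli trial, P(success | data) = α/(α+β) = 0.7226.

0.7226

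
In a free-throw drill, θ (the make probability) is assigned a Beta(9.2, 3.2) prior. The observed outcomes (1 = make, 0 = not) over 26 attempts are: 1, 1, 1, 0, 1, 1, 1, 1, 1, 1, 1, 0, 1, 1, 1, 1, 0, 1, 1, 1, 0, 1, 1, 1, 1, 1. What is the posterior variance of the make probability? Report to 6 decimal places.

0.003867

The Beta prior is conjugate to a Binomial/Bernoulli likelihood; the update adds successes to α and failures to β.
Posterior: Beta(α+k, β+n−k) = Beta(9.2+22, 3.2+4) = Beta(31.2, 7.2).
Var = αβ/((α+β)²(α+β+1)) = 31.2·7.2/(38.4²·39.4) = 0.003867.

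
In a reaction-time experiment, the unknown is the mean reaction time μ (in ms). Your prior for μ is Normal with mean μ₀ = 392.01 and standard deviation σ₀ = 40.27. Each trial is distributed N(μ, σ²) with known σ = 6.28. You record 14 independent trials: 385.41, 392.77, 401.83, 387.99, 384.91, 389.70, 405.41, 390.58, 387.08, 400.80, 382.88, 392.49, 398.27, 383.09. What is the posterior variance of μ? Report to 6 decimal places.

2.812144

For Normal data with known variance σ², a Normal(μ₀, σ₀²) prior on μ is conjugate. Posterior precision = 1/σ₀² + n/σ²; posterior mean is the precision-weighted average of μ₀ and x̄.
σ₀² = 40.27² = 1621.6729, σ² = 6.28² = 39.4384; σ² + n·σ₀² = 39.4384 + 14·1621.6729 = 22742.859.
Posterior precision = 1/σ₀² + n/σ² = 1/1621.6729 + 14/39.4384 = (σ² + n·σ₀²)/(σ₀²σ²) = 22742.859/(1621.6729·39.4384); posterior variance σₙ² = σ₀²σ²/(σ² + n·σ₀²) = 1621.6729·39.4384/22742.859 = 2.812144.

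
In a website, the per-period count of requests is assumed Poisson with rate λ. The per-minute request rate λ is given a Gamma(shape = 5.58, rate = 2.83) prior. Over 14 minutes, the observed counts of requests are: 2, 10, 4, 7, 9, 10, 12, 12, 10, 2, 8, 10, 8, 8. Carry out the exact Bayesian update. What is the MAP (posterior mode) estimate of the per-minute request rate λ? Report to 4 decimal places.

With a Gamma(shape α, rate β) prior, the Poisson likelihood is conjugate: the posterior is Gamma(α + ΣXᵢ, β + n).
Sum of counts S = 112 over n = 14 minutes.
Posterior: Gamma(α+S, β+n) = Gamma(5.58+112, 2.83+14) = Gamma(117.58, 16.83).
Mode of Gamma(α,β) for α≥1 is (α−1)/β = 116.58/16.83 = 6.9269.

6.9269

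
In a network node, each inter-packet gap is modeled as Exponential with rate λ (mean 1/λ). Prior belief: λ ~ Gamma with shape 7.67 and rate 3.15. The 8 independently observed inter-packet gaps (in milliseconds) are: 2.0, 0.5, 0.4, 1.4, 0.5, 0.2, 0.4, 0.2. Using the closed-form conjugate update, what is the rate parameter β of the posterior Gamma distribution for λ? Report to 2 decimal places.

8.75

With a Gamma(shape α, rate β) prior on the exponential rate λ, the posterior after n observations with total T = Σxᵢ is Gamma(α+n, β+T).
Sum of observations T = 5.6 milliseconds; n = 8.
Posterior: Gamma(7.67+8, 3.15+5.6) = Gamma(15.67, 8.75).
Posterior β = 8.75.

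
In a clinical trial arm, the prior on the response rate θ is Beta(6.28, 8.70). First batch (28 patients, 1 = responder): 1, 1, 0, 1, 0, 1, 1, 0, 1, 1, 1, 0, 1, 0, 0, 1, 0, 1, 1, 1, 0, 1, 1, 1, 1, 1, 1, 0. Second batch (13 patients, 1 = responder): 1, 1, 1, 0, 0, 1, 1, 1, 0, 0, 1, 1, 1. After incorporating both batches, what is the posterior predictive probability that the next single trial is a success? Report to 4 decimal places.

0.6124

The Beta prior is conjugate to a Binomial/Bernoulli likelihood; the update adds successes to α and failures to β.
After batch 1: Beta(6.28+19, 8.70+9) = Beta(25.28, 17.70).
After batch 2: Beta(25.28+9, 17.70+4) = Beta(34.28, 21.70).
For a single future Bernoulli trial, P(success | data) = α/(α+β) = 0.6124.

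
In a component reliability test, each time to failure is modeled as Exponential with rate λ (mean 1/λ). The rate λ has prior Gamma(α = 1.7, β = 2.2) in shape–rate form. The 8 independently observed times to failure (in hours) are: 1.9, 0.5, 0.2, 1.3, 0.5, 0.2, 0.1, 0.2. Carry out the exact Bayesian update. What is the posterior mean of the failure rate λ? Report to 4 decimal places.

1.3662

With a Gamma(shape α, rate β) prior on the exponential rate λ, the posterior after n observations with total T = Σxᵢ is Gamma(α+n, β+T).
Sum of observations T = 4.9 hours; n = 8.
Posterior: Gamma(1.7+8, 2.2+4.9) = Gamma(9.7, 7.1).
Posterior mean of λ = α/β = 9.7/7.1 = 1.3662.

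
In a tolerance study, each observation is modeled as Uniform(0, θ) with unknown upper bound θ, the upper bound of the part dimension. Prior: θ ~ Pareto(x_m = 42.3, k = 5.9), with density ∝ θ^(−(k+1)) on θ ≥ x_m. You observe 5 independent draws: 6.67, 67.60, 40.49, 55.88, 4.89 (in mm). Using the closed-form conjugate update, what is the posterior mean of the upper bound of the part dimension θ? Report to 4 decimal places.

A Pareto(scale x_m, shape k) prior on the upper bound θ of Uniform(0, θ) is conjugate: posterior is Pareto(max(x_m, max xᵢ), k + n).
Sample maximum = 67.60; prior scale x_m = 42.3 → posterior scale = max = 67.60.
Posterior shape = 5.9 + 5 = 10.9.
E[θ|data] = k·x_m/(k−1) = 10.9·67.60/9.9 = 74.4283.

74.4283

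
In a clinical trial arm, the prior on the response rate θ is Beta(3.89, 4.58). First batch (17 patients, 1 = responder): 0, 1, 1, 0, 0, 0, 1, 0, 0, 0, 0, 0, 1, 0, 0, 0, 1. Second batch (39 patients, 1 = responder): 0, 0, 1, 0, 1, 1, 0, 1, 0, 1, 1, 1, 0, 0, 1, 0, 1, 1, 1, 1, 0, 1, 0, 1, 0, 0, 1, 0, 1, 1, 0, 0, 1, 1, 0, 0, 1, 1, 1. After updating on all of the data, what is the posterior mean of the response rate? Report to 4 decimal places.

The Beta prior is conjugate to a Binomial/Bernoulli likelihood; the update adds successes to α and failures to β.
After batch 1: Beta(3.89+5, 4.58+12) = Beta(8.89, 16.58).
After batch 2: Beta(8.89+22, 16.58+17) = Beta(30.89, 33.58).
Posterior mean = α/(α+β) = 30.89/64.47 = 0.4791.

0.4791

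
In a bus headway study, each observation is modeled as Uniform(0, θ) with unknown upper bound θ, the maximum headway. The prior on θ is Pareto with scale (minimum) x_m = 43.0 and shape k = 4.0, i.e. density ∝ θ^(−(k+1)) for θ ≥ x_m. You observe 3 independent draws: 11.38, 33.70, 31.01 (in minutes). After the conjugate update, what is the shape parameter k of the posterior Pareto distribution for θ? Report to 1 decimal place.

A Pareto(scale x_m, shape k) prior on the upper bound θ of Uniform(0, θ) is conjugate: posterior is Pareto(max(x_m, max xᵢ), k + n).
Sample maximum = 33.70; prior scale x_m = 43.0 → posterior scale = max = 43.00.
Posterior shape = 4.0 + 3 = 7.0.
Posterior shape k = 7.0.

7.0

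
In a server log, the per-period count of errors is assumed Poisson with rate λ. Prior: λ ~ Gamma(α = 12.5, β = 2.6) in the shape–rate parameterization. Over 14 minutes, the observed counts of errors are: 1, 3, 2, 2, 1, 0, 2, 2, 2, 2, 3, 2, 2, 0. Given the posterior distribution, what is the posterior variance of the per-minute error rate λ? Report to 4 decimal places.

0.1325

With a Gamma(shape α, rate β) prior, the Poisson likelihood is conjugate: the posterior is Gamma(α + ΣXᵢ, β + n).
Sum of counts S = 24 over n = 14 minutes.
Posterior: Gamma(α+S, β+n) = Gamma(12.5+24, 2.6+14) = Gamma(36.5, 16.6).
Var = α/β² = 36.5/16.6² = 0.1325.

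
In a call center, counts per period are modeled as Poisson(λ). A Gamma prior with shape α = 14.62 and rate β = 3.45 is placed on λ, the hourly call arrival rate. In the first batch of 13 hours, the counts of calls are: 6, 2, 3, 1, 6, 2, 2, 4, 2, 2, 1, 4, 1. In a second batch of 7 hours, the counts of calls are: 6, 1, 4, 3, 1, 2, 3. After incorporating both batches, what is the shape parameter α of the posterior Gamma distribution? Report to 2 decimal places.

With a Gamma(shape α, rate β) prior, the Poisson likelihood is conjugate: the posterior is Gamma(α + ΣXᵢ, β + n).
Batch 1: sum of counts S = 36 over n = 13 hours.
After batch 1: Gamma(α+S, β+n) = Gamma(14.62+36, 3.45+13) = Gamma(50.62, 16.45).
Batch 2: sum of counts S = 20 over n = 7 hours.
After batch 2: Gamma(α+S, β+n) = Gamma(50.62+20, 16.45+7) = Gamma(70.62, 23.45).
Posterior α = 70.62.

70.62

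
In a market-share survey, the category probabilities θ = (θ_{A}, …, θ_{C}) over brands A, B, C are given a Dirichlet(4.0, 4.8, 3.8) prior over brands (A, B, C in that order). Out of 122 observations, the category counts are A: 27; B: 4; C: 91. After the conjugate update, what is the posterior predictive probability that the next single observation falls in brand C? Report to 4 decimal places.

0.7043

The Dirichlet prior is conjugate to the Multinomial likelihood: each posterior αⱼ = prior αⱼ + observed count nⱼ.
Posterior concentration: (31.0, 8.8, 94.8), total = 134.6.
P(next = C | data) = α_{C}/Σα = 0.7043.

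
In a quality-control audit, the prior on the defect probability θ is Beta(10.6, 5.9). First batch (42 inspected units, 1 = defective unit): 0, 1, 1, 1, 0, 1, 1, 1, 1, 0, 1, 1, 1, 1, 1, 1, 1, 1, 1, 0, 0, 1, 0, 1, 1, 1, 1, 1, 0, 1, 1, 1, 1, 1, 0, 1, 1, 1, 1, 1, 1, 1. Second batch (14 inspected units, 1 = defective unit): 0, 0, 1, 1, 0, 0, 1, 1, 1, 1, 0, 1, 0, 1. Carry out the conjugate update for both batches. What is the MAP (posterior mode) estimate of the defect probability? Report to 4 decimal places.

0.7319

The Beta prior is conjugate to a Binomial/Bernoulli likelihood; the update adds successes to α and failures to β.
After batch 1: Beta(10.6+34, 5.9+8) = Beta(44.6, 13.9).
After batch 2: Beta(44.6+8, 13.9+6) = Beta(52.6, 19.9).
Mode of Beta(a,b) for a,b>1 is (a−1)/(a+b−2) = 51.6/70.5 = 0.7319.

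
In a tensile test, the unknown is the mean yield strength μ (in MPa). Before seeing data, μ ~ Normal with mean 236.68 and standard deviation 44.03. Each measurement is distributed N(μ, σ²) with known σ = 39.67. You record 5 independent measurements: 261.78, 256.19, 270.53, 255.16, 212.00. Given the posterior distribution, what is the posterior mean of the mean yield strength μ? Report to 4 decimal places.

For Normal data with known variance σ², a Normal(μ₀, σ₀²) prior on μ is conjugate. Posterior precision = 1/σ₀² + n/σ²; posterior mean is the precision-weighted average of μ₀ and x̄.
Σxᵢ = 261.78 + 256.19 + 270.53 + 255.16 + 212.00 = 1255.66, so n·x̄ = 1255.66.
σ₀² = 44.03² = 1938.6409, σ² = 39.67² = 1573.7089; σ² + n·σ₀² = 1573.7089 + 5·1938.6409 = 11266.9134.
Posterior mean = (μ₀/σ₀² + n·x̄/σ²)/(1/σ₀² + n/σ²) = (σ²·μ₀ + σ₀²·n·x̄)/(σ² + n·σ₀²) = (1573.7089·236.68 + 1938.6409·1255.66)/11266.9134 = 2806739.254946/11266.9134 = 249.1134.

249.1134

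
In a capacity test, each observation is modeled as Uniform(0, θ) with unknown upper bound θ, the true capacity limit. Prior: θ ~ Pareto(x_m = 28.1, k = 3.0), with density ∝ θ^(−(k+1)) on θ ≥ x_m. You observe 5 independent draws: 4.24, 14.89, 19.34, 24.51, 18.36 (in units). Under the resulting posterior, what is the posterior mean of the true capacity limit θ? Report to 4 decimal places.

A Pareto(scale x_m, shape k) prior on the upper bound θ of Uniform(0, θ) is conjugate: posterior is Pareto(max(x_m, max xᵢ), k + n).
Sample maximum = 24.51; prior scale x_m = 28.1 → posterior scale = max = 28.10.
Posterior shape = 3.0 + 5 = 8.0.
E[θ|data] = k·x_m/(k−1) = 8.0·28.10/7.0 = 32.1143.

32.1143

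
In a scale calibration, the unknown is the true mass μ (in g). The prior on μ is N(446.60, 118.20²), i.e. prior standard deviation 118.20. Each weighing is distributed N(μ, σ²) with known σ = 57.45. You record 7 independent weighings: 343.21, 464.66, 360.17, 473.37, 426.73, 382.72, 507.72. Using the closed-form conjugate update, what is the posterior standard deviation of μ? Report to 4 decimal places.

21.3567

For Normal data with known variance σ², a Normal(μ₀, σ₀²) prior on μ is conjugate. Posterior precision = 1/σ₀² + n/σ²; posterior mean is the precision-weighted average of μ₀ and x̄.
σ₀² = 118.20² = 13971.24, σ² = 57.45² = 3300.5025; σ² + n·σ₀² = 3300.5025 + 7·13971.24 = 101099.1825.
Posterior precision = 1/σ₀² + n/σ² = 1/13971.24 + 7/3300.5025 = (σ² + n·σ₀²)/(σ₀²σ²) = 101099.1825/(13971.24·3300.5025); posterior variance σₙ² = σ₀²σ²/(σ² + n·σ₀²) = 13971.24·3300.5025/101099.1825 = 456.107670.
Posterior SD = √σₙ² = √(13971.24·3300.5025/101099.1825) = 21.3567.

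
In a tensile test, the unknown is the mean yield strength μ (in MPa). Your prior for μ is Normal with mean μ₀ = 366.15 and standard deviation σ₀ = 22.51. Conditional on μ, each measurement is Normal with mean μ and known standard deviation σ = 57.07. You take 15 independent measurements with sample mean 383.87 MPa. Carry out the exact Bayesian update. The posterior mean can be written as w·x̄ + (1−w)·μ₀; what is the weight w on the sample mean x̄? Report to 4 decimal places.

For Normal data with known variance σ², a Normal(μ₀, σ₀²) prior on μ is conjugate. Posterior precision = 1/σ₀² + n/σ²; posterior mean is the precision-weighted average of μ₀ and x̄.
σ₀² = 22.51² = 506.7001, σ² = 57.07² = 3256.9849. Prior precision 1/σ₀² = 1/506.7001; data precision n/σ² = 15/3256.9849.
w = (n/σ²)/(1/σ₀² + n/σ²) = n·σ₀²/(σ² + n·σ₀²) = 15·506.7001/(3256.9849 + 15·506.7001) = 7600.5015/10857.4864 = 0.7000.

0.7000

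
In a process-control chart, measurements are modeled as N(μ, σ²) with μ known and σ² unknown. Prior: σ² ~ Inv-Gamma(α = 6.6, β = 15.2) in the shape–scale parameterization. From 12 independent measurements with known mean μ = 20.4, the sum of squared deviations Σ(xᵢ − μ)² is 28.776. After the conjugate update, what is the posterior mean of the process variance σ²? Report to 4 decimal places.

2.5507

With known mean μ and an Inverse-Gamma(α, β) prior on σ², the Normal likelihood is conjugate: posterior is Inv-Gamma(α + n/2, β + Σ(xᵢ−μ)²/2).
Posterior: Inv-Gamma(6.6 + 12/2, 15.2 + 28.776/2) = Inv-Gamma(12.60, 29.5880).
E[σ²|data] = β/(α−1) = 29.5880/11.60 = 2.5507.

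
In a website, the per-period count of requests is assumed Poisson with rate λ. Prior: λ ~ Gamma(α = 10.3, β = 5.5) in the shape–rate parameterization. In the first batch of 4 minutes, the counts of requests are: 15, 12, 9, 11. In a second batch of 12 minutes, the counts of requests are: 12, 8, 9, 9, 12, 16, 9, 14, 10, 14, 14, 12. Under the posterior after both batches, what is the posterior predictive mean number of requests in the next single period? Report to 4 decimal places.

9.1302

With a Gamma(shape α, rate β) prior, the Poisson likelihood is conjugate: the posterior is Gamma(α + ΣXᵢ, β + n).
Batch 1: sum of counts S = 47 over n = 4 minutes.
After batch 1: Gamma(α+S, β+n) = Gamma(10.3+47, 5.5+4) = Gamma(57.3, 9.5).
Batch 2: sum of counts S = 139 over n = 12 minutes.
After batch 2: Gamma(α+S, β+n) = Gamma(57.3+139, 9.5+12) = Gamma(196.3, 21.5).
The predictive distribution for one future period is NegBinom with mean α/β = 9.1302.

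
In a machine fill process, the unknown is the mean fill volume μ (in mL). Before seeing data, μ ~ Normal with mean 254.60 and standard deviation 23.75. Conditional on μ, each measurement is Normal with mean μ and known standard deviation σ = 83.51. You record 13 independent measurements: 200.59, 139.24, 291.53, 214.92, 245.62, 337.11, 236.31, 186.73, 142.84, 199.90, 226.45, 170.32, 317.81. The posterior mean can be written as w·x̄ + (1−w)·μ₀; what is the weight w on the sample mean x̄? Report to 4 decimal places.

0.5125

For Normal data with known variance σ², a Normal(μ₀, σ₀²) prior on μ is conjugate. Posterior precision = 1/σ₀² + n/σ²; posterior mean is the precision-weighted average of μ₀ and x̄.
σ₀² = 23.75² = 564.0625, σ² = 83.51² = 6973.9201. Prior precision 1/σ₀² = 1/564.0625; data precision n/σ² = 13/6973.9201.
w = (n/σ²)/(1/σ₀² + n/σ²) = n·σ₀²/(σ² + n·σ₀²) = 13·564.0625/(6973.9201 + 13·564.0625) = 7332.8125/14306.7326 = 0.5125.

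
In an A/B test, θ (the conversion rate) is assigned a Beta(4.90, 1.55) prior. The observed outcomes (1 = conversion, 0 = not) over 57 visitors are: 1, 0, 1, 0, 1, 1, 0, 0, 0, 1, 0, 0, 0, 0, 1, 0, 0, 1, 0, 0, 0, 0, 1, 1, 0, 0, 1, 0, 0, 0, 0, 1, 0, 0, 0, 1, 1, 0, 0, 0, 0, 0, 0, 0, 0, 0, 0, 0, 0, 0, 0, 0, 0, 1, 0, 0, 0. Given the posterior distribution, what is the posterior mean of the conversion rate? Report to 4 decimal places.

The Beta prior is conjugate to a Binomial/Bernoulli likelihood; the update adds successes to α and failures to β.
Posterior: Beta(α+k, β+n−k) = Beta(4.90+14, 1.55+43) = Beta(18.90, 44.55).
Posterior mean = α/(α+β) = 18.90/63.45 = 0.2979.

0.2979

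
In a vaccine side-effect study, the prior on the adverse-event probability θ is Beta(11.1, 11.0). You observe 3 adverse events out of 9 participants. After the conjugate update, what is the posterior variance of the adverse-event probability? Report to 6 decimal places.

0.007720

The Beta prior is conjugate to a Binomial/Bernoulli likelihood; the update adds successes to α and failures to β.
Posterior: Beta(α+k, β+n−k) = Beta(11.1+3, 11.0+6) = Beta(14.1, 17.0).
Var = αβ/((α+β)²(α+β+1)) = 14.1·17.0/(31.1²·32.1) = 0.007720.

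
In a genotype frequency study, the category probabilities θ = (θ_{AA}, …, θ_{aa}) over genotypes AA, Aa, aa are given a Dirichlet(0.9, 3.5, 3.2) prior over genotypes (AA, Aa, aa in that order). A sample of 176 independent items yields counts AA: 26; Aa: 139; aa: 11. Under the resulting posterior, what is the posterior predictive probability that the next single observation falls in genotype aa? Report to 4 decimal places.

The Dirichlet prior is conjugate to the Multinomial likelihood: each posterior αⱼ = prior αⱼ + observed count nⱼ.
Posterior concentration: (26.9, 142.5, 14.2), total = 183.6.
P(next = aa | data) = α_{aa}/Σα = 0.0773.

0.0773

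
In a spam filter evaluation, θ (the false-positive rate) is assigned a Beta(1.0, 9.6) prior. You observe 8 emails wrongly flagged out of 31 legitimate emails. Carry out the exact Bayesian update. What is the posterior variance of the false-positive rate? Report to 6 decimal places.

0.003980

The Beta prior is conjugate to a Binomial/Bernoulli likelihood; the update adds successes to α and failures to β.
Posterior: Beta(α+k, β+n−k) = Beta(1.0+8, 9.6+23) = Beta(9.0, 32.6).
Var = αβ/((α+β)²(α+β+1)) = 9.0·32.6/(41.6²·42.6) = 0.003980.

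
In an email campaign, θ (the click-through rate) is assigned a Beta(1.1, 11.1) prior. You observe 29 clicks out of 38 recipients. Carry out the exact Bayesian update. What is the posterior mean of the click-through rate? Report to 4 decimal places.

0.5996

The Beta prior is conjugate to a Binomial/Bernoulli likelihood; the update adds successes to α and failures to β.
Posterior: Beta(α+k, β+n−k) = Beta(1.1+29, 11.1+9) = Beta(30.1, 20.1).
Posterior mean = α/(α+β) = 30.1/50.2 = 0.5996.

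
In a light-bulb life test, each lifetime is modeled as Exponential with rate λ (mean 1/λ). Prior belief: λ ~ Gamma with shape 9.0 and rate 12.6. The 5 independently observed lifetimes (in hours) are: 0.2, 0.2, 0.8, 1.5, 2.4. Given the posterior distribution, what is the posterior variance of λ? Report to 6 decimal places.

0.044687

With a Gamma(shape α, rate β) prior on the exponential rate λ, the posterior after n observations with total T = Σxᵢ is Gamma(α+n, β+T).
Sum of observations T = 5.1 hours; n = 5.
Posterior: Gamma(9.0+5, 12.6+5.1) = Gamma(14.0, 17.7).
Var = α/β² = 0.044687.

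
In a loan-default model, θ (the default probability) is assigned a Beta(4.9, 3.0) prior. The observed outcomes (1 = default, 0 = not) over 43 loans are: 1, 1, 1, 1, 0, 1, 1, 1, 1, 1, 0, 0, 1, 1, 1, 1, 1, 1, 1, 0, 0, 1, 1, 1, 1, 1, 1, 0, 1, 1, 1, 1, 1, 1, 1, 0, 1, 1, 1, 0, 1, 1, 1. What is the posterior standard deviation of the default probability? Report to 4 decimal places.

0.0571

The Beta prior is conjugate to a Binomial/Bernoulli likelihood; the update adds successes to α and failures to β.
Posterior: Beta(α+k, β+n−k) = Beta(4.9+35, 3.0+8) = Beta(39.9, 11.0).
Var = αβ/((α+β)²(α+β+1)) = 39.9·11.0/(50.9²·51.9) = 0.00326409; SD = √0.00326409 = 0.0571.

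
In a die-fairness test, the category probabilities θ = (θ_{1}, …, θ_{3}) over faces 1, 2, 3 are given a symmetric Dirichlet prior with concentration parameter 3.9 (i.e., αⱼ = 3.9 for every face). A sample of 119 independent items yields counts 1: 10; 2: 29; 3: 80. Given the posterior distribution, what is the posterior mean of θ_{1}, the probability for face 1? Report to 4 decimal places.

0.1064

The Dirichlet prior is conjugate to the Multinomial likelihood: each posterior αⱼ = prior αⱼ + observed count nⱼ.
Posterior concentration: (13.9, 32.9, 83.9), total = 130.7.
E[θ_{1}|data] = α_{1}/Σα = 13.9/130.7 = 0.1064.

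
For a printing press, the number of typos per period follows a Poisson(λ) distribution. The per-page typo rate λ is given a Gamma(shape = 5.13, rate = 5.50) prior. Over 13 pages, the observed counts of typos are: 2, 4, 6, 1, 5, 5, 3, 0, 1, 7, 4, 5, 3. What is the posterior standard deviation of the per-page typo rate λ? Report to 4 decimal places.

With a Gamma(shape α, rate β) prior, the Poisson likelihood is conjugate: the posterior is Gamma(α + ΣXᵢ, β + n).
Sum of counts S = 46 over n = 13 pages.
Posterior: Gamma(α+S, β+n) = Gamma(5.13+46, 5.50+13) = Gamma(51.13, 18.50).
SD = √α/β = √51.13/18.50 = 0.3865.

0.3865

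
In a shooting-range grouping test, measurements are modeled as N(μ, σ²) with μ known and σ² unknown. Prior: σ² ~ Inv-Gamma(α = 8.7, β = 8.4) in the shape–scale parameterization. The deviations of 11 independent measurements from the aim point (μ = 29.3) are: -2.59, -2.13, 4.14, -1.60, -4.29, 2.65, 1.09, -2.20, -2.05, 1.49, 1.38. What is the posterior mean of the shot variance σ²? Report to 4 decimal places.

3.3154

With known mean μ and an Inverse-Gamma(α, β) prior on σ², the Normal likelihood is conjugate: posterior is Inv-Gamma(α + n/2, β + Σ(xᵢ−μ)²/2).
Σ(xᵢ−μ)² = (-2.59)² + (-2.13)² + (4.14)² + (-1.60)² + (-4.29)² + (2.65)² + (1.09)² + (-2.20)² + (-2.05)² + (1.49)² + (1.38)² = 70.7263.
Posterior: Inv-Gamma(8.7 + 11/2, 8.4 + 70.7263/2) = Inv-Gamma(14.20, 43.76315).
E[σ²|data] = β/(α−1) = 43.76315/13.20 = 3.3154.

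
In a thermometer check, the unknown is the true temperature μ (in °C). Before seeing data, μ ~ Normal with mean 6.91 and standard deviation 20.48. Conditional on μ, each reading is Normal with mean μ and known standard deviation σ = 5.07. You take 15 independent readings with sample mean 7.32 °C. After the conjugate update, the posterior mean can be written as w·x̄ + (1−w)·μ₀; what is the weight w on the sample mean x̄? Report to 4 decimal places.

For Normal data with known variance σ², a Normal(μ₀, σ₀²) prior on μ is conjugate. Posterior precision = 1/σ₀² + n/σ²; posterior mean is the precision-weighted average of μ₀ and x̄.
σ₀² = 20.48² = 419.4304, σ² = 5.07² = 25.7049. Prior precision 1/σ₀² = 1/419.4304; data precision n/σ² = 15/25.7049.
w = (n/σ²)/(1/σ₀² + n/σ²) = n·σ₀²/(σ² + n·σ₀²) = 15·419.4304/(25.7049 + 15·419.4304) = 6291.456/6317.1609 = 0.9959.

0.9959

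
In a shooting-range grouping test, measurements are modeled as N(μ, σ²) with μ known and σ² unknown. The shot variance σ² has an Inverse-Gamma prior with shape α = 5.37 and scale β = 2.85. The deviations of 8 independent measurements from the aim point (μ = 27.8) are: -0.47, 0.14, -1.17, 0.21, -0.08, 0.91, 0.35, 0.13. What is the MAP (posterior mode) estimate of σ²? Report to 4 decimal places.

0.4015

With known mean μ and an Inverse-Gamma(α, β) prior on σ², the Normal likelihood is conjugate: posterior is Inv-Gamma(α + n/2, β + Σ(xᵢ−μ)²/2).
Σ(xᵢ−μ)² = (-0.47)² + (0.14)² + (-1.17)² + (0.21)² + (-0.08)² + (0.91)² + (0.35)² + (0.13)² = 2.6274.
Posterior: Inv-Gamma(5.37 + 8/2, 2.85 + 2.6274/2) = Inv-Gamma(9.37, 4.16370).
Mode = β/(α+1) = 4.16370/10.37 = 0.4015.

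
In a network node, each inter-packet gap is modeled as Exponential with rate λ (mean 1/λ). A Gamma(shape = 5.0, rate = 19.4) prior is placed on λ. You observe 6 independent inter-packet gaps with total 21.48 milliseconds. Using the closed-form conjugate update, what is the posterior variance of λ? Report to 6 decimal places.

0.006582

With a Gamma(shape α, rate β) prior on the exponential rate λ, the posterior after n observations with total T = Σxᵢ is Gamma(α+n, β+T).
Posterior: Gamma(5.0+6, 19.4+21.48) = Gamma(11.0, 40.88).
Var = α/β² = 0.006582.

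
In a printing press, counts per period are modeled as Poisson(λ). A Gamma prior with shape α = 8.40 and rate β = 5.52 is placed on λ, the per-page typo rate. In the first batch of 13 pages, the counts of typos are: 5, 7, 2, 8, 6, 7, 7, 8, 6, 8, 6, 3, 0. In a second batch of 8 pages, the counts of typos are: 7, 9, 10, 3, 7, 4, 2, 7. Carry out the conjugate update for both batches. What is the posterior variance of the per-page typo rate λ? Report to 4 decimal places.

0.1854

With a Gamma(shape α, rate β) prior, the Poisson likelihood is conjugate: the posterior is Gamma(α + ΣXᵢ, β + n).
Batch 1: sum of counts S = 73 over n = 13 pages.
After batch 1: Gamma(α+S, β+n) = Gamma(8.40+73, 5.52+13) = Gamma(81.40, 18.52).
Batch 2: sum of counts S = 49 over n = 8 pages.
After batch 2: Gamma(α+S, β+n) = Gamma(81.40+49, 18.52+8) = Gamma(130.40, 26.52).
Var = α/β² = 130.40/26.52² = 0.1854.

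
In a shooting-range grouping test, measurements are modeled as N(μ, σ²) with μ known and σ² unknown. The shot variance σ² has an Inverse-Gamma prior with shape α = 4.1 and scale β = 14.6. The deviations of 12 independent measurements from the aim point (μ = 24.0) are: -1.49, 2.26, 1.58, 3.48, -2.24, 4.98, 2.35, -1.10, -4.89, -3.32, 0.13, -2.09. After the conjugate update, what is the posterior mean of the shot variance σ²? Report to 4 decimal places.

6.9783

With known mean μ and an Inverse-Gamma(α, β) prior on σ², the Normal likelihood is conjugate: posterior is Inv-Gamma(α + n/2, β + Σ(xᵢ−μ)²/2).
Σ(xᵢ−μ)² = (-1.49)² + (2.26)² + (1.58)² + (3.48)² + (-2.24)² + (4.98)² + (2.35)² + (-1.10)² + (-4.89)² + (-3.32)² + (0.13)² + (-2.09)² = 97.8045.
Posterior: Inv-Gamma(4.1 + 12/2, 14.6 + 97.8045/2) = Inv-Gamma(10.10, 63.50225).
E[σ²|data] = β/(α−1) = 63.50225/9.10 = 6.9783.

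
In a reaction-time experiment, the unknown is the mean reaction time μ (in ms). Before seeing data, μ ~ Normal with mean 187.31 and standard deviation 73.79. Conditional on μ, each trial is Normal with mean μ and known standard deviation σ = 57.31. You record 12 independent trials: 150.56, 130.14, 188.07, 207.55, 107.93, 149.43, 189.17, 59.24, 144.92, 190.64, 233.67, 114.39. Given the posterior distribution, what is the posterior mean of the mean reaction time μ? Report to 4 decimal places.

156.9995

For Normal data with known variance σ², a Normal(μ₀, σ₀²) prior on μ is conjugate. Posterior precision = 1/σ₀² + n/σ²; posterior mean is the precision-weighted average of μ₀ and x̄.
Σxᵢ = 150.56 + 130.14 + 188.07 + 207.55 + 107.93 + 149.43 + 189.17 + 59.24 + 144.92 + 190.64 + 233.67 + 114.39 = 1865.71, so n·x̄ = 1865.71.
σ₀² = 73.79² = 5444.9641, σ² = 57.31² = 3284.4361; σ² + n·σ₀² = 3284.4361 + 12·5444.9641 = 68624.0053.
Posterior mean = (μ₀/σ₀² + n·x̄/σ²)/(1/σ₀² + n/σ²) = (σ²·μ₀ + σ₀²·n·x̄)/(σ² + n·σ₀²) = (3284.4361·187.31 + 5444.9641·1865.71)/68624.0053 = 10773931.696902/68624.0053 = 156.9995.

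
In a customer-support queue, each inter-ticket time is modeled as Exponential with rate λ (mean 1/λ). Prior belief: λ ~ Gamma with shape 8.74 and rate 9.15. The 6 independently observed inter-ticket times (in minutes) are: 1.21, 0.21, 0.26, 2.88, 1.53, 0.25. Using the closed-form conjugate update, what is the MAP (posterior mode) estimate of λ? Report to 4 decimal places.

0.8870

With a Gamma(shape α, rate β) prior on the exponential rate λ, the posterior after n observations with total T = Σxᵢ is Gamma(α+n, β+T).
Sum of observations T = 6.34 minutes; n = 6.
Posterior: Gamma(8.74+6, 9.15+6.34) = Gamma(14.74, 15.49).
Mode = (α−1)/β = 0.8870.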